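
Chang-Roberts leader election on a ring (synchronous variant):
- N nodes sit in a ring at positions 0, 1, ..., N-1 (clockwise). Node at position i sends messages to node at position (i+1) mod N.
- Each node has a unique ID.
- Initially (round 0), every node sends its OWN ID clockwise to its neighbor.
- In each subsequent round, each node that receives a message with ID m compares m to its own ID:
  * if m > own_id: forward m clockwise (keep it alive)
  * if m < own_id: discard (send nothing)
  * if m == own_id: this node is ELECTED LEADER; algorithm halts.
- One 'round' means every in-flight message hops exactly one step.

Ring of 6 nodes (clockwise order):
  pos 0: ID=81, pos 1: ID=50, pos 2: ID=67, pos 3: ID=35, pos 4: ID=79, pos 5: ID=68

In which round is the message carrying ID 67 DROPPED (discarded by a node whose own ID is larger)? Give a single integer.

Round 1: pos1(id50) recv 81: fwd; pos2(id67) recv 50: drop; pos3(id35) recv 67: fwd; pos4(id79) recv 35: drop; pos5(id68) recv 79: fwd; pos0(id81) recv 68: drop
Round 2: pos2(id67) recv 81: fwd; pos4(id79) recv 67: drop; pos0(id81) recv 79: drop
Round 3: pos3(id35) recv 81: fwd
Round 4: pos4(id79) recv 81: fwd
Round 5: pos5(id68) recv 81: fwd
Round 6: pos0(id81) recv 81: ELECTED
Message ID 67 originates at pos 2; dropped at pos 4 in round 2

Answer: 2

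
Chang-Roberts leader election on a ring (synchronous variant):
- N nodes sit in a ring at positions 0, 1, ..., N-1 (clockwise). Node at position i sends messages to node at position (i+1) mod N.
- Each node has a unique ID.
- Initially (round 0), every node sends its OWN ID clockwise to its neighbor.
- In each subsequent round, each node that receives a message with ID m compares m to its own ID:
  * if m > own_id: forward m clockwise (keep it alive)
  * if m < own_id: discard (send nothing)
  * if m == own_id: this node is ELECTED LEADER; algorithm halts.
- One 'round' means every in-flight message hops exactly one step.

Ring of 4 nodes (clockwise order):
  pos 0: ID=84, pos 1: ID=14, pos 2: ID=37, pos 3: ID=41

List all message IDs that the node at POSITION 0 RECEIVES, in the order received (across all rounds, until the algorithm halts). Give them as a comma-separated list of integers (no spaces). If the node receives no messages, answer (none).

Answer: 41,84

Derivation:
Round 1: pos1(id14) recv 84: fwd; pos2(id37) recv 14: drop; pos3(id41) recv 37: drop; pos0(id84) recv 41: drop
Round 2: pos2(id37) recv 84: fwd
Round 3: pos3(id41) recv 84: fwd
Round 4: pos0(id84) recv 84: ELECTED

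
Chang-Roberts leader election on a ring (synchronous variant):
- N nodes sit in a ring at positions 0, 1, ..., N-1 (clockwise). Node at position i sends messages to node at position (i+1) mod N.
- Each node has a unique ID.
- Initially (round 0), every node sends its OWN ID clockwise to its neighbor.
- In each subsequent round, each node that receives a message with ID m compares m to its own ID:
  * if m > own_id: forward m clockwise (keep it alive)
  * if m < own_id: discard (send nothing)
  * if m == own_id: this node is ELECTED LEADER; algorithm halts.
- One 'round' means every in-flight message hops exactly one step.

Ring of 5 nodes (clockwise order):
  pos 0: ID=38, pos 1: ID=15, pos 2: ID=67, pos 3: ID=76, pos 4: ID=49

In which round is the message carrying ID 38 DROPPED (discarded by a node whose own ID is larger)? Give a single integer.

Answer: 2

Derivation:
Round 1: pos1(id15) recv 38: fwd; pos2(id67) recv 15: drop; pos3(id76) recv 67: drop; pos4(id49) recv 76: fwd; pos0(id38) recv 49: fwd
Round 2: pos2(id67) recv 38: drop; pos0(id38) recv 76: fwd; pos1(id15) recv 49: fwd
Round 3: pos1(id15) recv 76: fwd; pos2(id67) recv 49: drop
Round 4: pos2(id67) recv 76: fwd
Round 5: pos3(id76) recv 76: ELECTED
Message ID 38 originates at pos 0; dropped at pos 2 in round 2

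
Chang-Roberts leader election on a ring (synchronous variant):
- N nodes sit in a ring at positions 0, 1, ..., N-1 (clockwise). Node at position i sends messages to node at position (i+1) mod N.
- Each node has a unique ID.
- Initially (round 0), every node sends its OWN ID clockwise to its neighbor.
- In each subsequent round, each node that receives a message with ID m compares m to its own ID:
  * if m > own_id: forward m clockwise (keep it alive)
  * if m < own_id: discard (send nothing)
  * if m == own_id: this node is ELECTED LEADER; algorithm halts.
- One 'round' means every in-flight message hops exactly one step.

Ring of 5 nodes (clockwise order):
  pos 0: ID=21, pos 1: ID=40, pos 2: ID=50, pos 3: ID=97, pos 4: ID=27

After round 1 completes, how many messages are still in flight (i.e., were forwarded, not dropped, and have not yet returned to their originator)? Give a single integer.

Round 1: pos1(id40) recv 21: drop; pos2(id50) recv 40: drop; pos3(id97) recv 50: drop; pos4(id27) recv 97: fwd; pos0(id21) recv 27: fwd
After round 1: 2 messages still in flight

Answer: 2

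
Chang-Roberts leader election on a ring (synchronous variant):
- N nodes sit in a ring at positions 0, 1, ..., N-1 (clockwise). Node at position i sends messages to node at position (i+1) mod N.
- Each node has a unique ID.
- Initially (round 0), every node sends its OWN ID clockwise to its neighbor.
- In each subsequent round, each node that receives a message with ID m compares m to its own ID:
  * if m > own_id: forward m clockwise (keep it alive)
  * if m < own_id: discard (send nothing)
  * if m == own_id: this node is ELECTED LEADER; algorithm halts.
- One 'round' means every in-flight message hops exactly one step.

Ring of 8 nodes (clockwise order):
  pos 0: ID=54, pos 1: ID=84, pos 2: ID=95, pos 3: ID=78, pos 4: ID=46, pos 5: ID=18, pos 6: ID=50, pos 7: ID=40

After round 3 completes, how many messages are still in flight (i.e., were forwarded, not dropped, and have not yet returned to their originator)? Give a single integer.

Answer: 2

Derivation:
Round 1: pos1(id84) recv 54: drop; pos2(id95) recv 84: drop; pos3(id78) recv 95: fwd; pos4(id46) recv 78: fwd; pos5(id18) recv 46: fwd; pos6(id50) recv 18: drop; pos7(id40) recv 50: fwd; pos0(id54) recv 40: drop
Round 2: pos4(id46) recv 95: fwd; pos5(id18) recv 78: fwd; pos6(id50) recv 46: drop; pos0(id54) recv 50: drop
Round 3: pos5(id18) recv 95: fwd; pos6(id50) recv 78: fwd
After round 3: 2 messages still in flight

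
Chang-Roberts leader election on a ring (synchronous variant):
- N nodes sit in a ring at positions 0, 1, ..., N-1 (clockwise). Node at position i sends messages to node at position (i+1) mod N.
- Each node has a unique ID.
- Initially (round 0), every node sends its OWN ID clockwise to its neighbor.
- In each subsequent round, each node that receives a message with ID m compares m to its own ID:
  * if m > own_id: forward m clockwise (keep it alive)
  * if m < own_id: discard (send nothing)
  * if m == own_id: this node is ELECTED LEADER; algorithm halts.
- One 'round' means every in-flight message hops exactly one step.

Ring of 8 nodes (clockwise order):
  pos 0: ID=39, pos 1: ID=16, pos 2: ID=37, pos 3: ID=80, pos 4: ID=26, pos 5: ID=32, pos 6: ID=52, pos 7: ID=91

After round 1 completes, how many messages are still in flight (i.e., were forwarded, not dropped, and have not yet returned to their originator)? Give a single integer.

Answer: 3

Derivation:
Round 1: pos1(id16) recv 39: fwd; pos2(id37) recv 16: drop; pos3(id80) recv 37: drop; pos4(id26) recv 80: fwd; pos5(id32) recv 26: drop; pos6(id52) recv 32: drop; pos7(id91) recv 52: drop; pos0(id39) recv 91: fwd
After round 1: 3 messages still in flight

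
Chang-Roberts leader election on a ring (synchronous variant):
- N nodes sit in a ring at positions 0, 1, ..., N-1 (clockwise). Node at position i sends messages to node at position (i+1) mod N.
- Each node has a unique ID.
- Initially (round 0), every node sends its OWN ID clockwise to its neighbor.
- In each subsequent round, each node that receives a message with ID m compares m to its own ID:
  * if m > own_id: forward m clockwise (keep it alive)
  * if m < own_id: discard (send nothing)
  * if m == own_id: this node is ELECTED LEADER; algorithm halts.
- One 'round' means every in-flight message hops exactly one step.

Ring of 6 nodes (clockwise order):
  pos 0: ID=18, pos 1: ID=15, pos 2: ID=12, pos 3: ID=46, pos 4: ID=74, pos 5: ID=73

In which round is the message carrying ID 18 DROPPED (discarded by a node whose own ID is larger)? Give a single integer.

Round 1: pos1(id15) recv 18: fwd; pos2(id12) recv 15: fwd; pos3(id46) recv 12: drop; pos4(id74) recv 46: drop; pos5(id73) recv 74: fwd; pos0(id18) recv 73: fwd
Round 2: pos2(id12) recv 18: fwd; pos3(id46) recv 15: drop; pos0(id18) recv 74: fwd; pos1(id15) recv 73: fwd
Round 3: pos3(id46) recv 18: drop; pos1(id15) recv 74: fwd; pos2(id12) recv 73: fwd
Round 4: pos2(id12) recv 74: fwd; pos3(id46) recv 73: fwd
Round 5: pos3(id46) recv 74: fwd; pos4(id74) recv 73: drop
Round 6: pos4(id74) recv 74: ELECTED
Message ID 18 originates at pos 0; dropped at pos 3 in round 3

Answer: 3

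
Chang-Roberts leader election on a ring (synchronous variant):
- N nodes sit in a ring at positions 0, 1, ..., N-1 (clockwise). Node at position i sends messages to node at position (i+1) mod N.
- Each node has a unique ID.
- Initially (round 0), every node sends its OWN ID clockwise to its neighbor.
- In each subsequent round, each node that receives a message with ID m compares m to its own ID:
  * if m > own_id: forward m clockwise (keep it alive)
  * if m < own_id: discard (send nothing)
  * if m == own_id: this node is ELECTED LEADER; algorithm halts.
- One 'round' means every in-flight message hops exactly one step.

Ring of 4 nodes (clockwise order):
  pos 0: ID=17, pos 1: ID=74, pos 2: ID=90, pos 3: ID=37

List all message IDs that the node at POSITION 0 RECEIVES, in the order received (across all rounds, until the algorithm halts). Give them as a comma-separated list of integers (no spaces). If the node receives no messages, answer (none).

Round 1: pos1(id74) recv 17: drop; pos2(id90) recv 74: drop; pos3(id37) recv 90: fwd; pos0(id17) recv 37: fwd
Round 2: pos0(id17) recv 90: fwd; pos1(id74) recv 37: drop
Round 3: pos1(id74) recv 90: fwd
Round 4: pos2(id90) recv 90: ELECTED

Answer: 37,90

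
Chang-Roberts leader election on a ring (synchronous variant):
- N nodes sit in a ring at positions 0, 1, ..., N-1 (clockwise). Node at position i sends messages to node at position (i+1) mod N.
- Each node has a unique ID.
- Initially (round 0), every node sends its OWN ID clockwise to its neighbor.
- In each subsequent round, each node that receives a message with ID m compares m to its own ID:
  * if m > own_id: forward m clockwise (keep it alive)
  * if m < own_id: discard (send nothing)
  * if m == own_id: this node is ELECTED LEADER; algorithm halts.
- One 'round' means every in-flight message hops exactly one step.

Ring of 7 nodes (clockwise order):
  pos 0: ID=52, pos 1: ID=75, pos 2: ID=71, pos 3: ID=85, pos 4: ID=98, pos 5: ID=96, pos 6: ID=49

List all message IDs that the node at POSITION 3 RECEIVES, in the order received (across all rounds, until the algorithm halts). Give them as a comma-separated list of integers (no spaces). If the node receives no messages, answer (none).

Answer: 71,75,96,98

Derivation:
Round 1: pos1(id75) recv 52: drop; pos2(id71) recv 75: fwd; pos3(id85) recv 71: drop; pos4(id98) recv 85: drop; pos5(id96) recv 98: fwd; pos6(id49) recv 96: fwd; pos0(id52) recv 49: drop
Round 2: pos3(id85) recv 75: drop; pos6(id49) recv 98: fwd; pos0(id52) recv 96: fwd
Round 3: pos0(id52) recv 98: fwd; pos1(id75) recv 96: fwd
Round 4: pos1(id75) recv 98: fwd; pos2(id71) recv 96: fwd
Round 5: pos2(id71) recv 98: fwd; pos3(id85) recv 96: fwd
Round 6: pos3(id85) recv 98: fwd; pos4(id98) recv 96: drop
Round 7: pos4(id98) recv 98: ELECTED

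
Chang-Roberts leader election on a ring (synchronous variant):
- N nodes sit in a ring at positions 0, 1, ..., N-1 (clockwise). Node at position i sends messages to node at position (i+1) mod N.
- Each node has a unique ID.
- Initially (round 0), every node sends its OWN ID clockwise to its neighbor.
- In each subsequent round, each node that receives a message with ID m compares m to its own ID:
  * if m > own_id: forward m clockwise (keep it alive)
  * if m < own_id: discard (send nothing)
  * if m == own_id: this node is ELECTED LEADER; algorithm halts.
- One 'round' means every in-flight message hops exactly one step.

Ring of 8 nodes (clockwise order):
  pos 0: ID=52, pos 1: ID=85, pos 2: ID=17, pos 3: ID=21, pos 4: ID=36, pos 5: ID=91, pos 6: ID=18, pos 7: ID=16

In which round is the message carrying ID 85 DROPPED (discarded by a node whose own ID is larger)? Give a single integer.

Round 1: pos1(id85) recv 52: drop; pos2(id17) recv 85: fwd; pos3(id21) recv 17: drop; pos4(id36) recv 21: drop; pos5(id91) recv 36: drop; pos6(id18) recv 91: fwd; pos7(id16) recv 18: fwd; pos0(id52) recv 16: drop
Round 2: pos3(id21) recv 85: fwd; pos7(id16) recv 91: fwd; pos0(id52) recv 18: drop
Round 3: pos4(id36) recv 85: fwd; pos0(id52) recv 91: fwd
Round 4: pos5(id91) recv 85: drop; pos1(id85) recv 91: fwd
Round 5: pos2(id17) recv 91: fwd
Round 6: pos3(id21) recv 91: fwd
Round 7: pos4(id36) recv 91: fwd
Round 8: pos5(id91) recv 91: ELECTED
Message ID 85 originates at pos 1; dropped at pos 5 in round 4

Answer: 4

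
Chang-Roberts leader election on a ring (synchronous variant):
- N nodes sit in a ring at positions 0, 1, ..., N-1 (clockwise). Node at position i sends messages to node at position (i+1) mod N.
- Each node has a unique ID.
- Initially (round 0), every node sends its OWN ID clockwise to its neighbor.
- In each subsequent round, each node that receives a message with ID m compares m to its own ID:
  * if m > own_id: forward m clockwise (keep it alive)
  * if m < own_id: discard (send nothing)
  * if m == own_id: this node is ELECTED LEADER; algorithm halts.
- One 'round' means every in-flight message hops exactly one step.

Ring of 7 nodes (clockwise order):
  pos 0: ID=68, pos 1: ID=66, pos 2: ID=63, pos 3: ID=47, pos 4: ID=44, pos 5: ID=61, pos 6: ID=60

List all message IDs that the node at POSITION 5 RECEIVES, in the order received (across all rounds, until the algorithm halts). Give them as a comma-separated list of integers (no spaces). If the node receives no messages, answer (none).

Round 1: pos1(id66) recv 68: fwd; pos2(id63) recv 66: fwd; pos3(id47) recv 63: fwd; pos4(id44) recv 47: fwd; pos5(id61) recv 44: drop; pos6(id60) recv 61: fwd; pos0(id68) recv 60: drop
Round 2: pos2(id63) recv 68: fwd; pos3(id47) recv 66: fwd; pos4(id44) recv 63: fwd; pos5(id61) recv 47: drop; pos0(id68) recv 61: drop
Round 3: pos3(id47) recv 68: fwd; pos4(id44) recv 66: fwd; pos5(id61) recv 63: fwd
Round 4: pos4(id44) recv 68: fwd; pos5(id61) recv 66: fwd; pos6(id60) recv 63: fwd
Round 5: pos5(id61) recv 68: fwd; pos6(id60) recv 66: fwd; pos0(id68) recv 63: drop
Round 6: pos6(id60) recv 68: fwd; pos0(id68) recv 66: drop
Round 7: pos0(id68) recv 68: ELECTED

Answer: 44,47,63,66,68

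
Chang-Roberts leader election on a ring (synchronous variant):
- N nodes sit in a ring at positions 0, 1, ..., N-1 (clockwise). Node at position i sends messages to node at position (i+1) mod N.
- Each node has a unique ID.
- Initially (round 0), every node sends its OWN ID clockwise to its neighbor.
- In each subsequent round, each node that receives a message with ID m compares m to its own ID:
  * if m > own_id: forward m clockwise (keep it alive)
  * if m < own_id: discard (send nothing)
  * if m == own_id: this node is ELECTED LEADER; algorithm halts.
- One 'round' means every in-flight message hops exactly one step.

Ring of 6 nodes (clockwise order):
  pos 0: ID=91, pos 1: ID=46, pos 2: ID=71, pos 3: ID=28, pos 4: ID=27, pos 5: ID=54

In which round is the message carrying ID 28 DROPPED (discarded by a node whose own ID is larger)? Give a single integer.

Round 1: pos1(id46) recv 91: fwd; pos2(id71) recv 46: drop; pos3(id28) recv 71: fwd; pos4(id27) recv 28: fwd; pos5(id54) recv 27: drop; pos0(id91) recv 54: drop
Round 2: pos2(id71) recv 91: fwd; pos4(id27) recv 71: fwd; pos5(id54) recv 28: drop
Round 3: pos3(id28) recv 91: fwd; pos5(id54) recv 71: fwd
Round 4: pos4(id27) recv 91: fwd; pos0(id91) recv 71: drop
Round 5: pos5(id54) recv 91: fwd
Round 6: pos0(id91) recv 91: ELECTED
Message ID 28 originates at pos 3; dropped at pos 5 in round 2

Answer: 2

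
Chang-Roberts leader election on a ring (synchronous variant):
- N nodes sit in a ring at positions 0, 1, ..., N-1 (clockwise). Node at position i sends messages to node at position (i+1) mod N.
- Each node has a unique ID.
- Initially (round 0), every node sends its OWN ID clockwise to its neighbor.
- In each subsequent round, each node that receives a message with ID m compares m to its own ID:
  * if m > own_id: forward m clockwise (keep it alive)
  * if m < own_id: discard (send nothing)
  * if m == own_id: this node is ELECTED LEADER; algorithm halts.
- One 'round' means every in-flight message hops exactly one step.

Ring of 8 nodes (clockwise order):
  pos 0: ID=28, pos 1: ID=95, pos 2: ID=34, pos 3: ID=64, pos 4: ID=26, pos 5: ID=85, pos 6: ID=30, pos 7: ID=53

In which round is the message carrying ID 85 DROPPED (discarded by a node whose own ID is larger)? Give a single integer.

Answer: 4

Derivation:
Round 1: pos1(id95) recv 28: drop; pos2(id34) recv 95: fwd; pos3(id64) recv 34: drop; pos4(id26) recv 64: fwd; pos5(id85) recv 26: drop; pos6(id30) recv 85: fwd; pos7(id53) recv 30: drop; pos0(id28) recv 53: fwd
Round 2: pos3(id64) recv 95: fwd; pos5(id85) recv 64: drop; pos7(id53) recv 85: fwd; pos1(id95) recv 53: drop
Round 3: pos4(id26) recv 95: fwd; pos0(id28) recv 85: fwd
Round 4: pos5(id85) recv 95: fwd; pos1(id95) recv 85: drop
Round 5: pos6(id30) recv 95: fwd
Round 6: pos7(id53) recv 95: fwd
Round 7: pos0(id28) recv 95: fwd
Round 8: pos1(id95) recv 95: ELECTED
Message ID 85 originates at pos 5; dropped at pos 1 in round 4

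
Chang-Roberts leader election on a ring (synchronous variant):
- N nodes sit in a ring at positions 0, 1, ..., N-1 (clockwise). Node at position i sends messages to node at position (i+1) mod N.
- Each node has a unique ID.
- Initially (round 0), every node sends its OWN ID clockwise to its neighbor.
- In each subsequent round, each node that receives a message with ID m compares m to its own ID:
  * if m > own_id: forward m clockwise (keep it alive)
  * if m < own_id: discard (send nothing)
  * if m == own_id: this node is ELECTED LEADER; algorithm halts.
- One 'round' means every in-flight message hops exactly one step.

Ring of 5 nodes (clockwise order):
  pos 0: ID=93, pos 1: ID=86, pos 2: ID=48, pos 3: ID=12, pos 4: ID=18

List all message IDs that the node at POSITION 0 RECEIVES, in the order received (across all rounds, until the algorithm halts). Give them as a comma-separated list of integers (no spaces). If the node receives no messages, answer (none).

Answer: 18,48,86,93

Derivation:
Round 1: pos1(id86) recv 93: fwd; pos2(id48) recv 86: fwd; pos3(id12) recv 48: fwd; pos4(id18) recv 12: drop; pos0(id93) recv 18: drop
Round 2: pos2(id48) recv 93: fwd; pos3(id12) recv 86: fwd; pos4(id18) recv 48: fwd
Round 3: pos3(id12) recv 93: fwd; pos4(id18) recv 86: fwd; pos0(id93) recv 48: drop
Round 4: pos4(id18) recv 93: fwd; pos0(id93) recv 86: drop
Round 5: pos0(id93) recv 93: ELECTED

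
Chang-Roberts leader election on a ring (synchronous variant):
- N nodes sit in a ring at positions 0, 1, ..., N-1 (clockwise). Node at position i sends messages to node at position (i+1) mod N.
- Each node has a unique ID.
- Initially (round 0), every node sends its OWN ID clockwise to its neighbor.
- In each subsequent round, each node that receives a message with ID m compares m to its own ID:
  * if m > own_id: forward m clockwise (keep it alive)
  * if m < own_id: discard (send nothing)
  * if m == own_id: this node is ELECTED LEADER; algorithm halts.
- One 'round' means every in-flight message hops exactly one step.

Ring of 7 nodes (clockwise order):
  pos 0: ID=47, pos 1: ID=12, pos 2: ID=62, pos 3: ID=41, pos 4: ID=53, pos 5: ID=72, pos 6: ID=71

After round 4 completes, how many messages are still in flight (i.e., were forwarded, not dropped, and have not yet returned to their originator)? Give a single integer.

Answer: 2

Derivation:
Round 1: pos1(id12) recv 47: fwd; pos2(id62) recv 12: drop; pos3(id41) recv 62: fwd; pos4(id53) recv 41: drop; pos5(id72) recv 53: drop; pos6(id71) recv 72: fwd; pos0(id47) recv 71: fwd
Round 2: pos2(id62) recv 47: drop; pos4(id53) recv 62: fwd; pos0(id47) recv 72: fwd; pos1(id12) recv 71: fwd
Round 3: pos5(id72) recv 62: drop; pos1(id12) recv 72: fwd; pos2(id62) recv 71: fwd
Round 4: pos2(id62) recv 72: fwd; pos3(id41) recv 71: fwd
After round 4: 2 messages still in flight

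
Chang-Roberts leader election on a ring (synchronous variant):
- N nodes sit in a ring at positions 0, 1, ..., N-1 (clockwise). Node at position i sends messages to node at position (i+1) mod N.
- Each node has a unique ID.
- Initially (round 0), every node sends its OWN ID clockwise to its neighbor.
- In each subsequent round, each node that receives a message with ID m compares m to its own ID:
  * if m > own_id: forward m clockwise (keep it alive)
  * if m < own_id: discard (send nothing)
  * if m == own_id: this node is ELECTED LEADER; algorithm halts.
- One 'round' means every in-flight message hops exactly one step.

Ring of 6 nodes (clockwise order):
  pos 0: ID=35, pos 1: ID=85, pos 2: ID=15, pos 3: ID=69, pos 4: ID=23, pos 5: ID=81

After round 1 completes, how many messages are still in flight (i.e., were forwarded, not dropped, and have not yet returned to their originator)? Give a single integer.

Round 1: pos1(id85) recv 35: drop; pos2(id15) recv 85: fwd; pos3(id69) recv 15: drop; pos4(id23) recv 69: fwd; pos5(id81) recv 23: drop; pos0(id35) recv 81: fwd
After round 1: 3 messages still in flight

Answer: 3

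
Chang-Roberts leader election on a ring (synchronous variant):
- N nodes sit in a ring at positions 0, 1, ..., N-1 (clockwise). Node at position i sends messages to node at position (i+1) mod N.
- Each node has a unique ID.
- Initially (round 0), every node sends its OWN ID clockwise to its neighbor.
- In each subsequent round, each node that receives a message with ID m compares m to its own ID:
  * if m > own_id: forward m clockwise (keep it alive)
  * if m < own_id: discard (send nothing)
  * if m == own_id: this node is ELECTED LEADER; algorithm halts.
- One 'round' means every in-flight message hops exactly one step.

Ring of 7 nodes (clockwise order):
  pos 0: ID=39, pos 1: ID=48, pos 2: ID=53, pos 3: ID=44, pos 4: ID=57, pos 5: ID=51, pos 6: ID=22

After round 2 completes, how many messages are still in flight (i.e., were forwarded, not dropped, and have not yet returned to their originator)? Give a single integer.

Round 1: pos1(id48) recv 39: drop; pos2(id53) recv 48: drop; pos3(id44) recv 53: fwd; pos4(id57) recv 44: drop; pos5(id51) recv 57: fwd; pos6(id22) recv 51: fwd; pos0(id39) recv 22: drop
Round 2: pos4(id57) recv 53: drop; pos6(id22) recv 57: fwd; pos0(id39) recv 51: fwd
After round 2: 2 messages still in flight

Answer: 2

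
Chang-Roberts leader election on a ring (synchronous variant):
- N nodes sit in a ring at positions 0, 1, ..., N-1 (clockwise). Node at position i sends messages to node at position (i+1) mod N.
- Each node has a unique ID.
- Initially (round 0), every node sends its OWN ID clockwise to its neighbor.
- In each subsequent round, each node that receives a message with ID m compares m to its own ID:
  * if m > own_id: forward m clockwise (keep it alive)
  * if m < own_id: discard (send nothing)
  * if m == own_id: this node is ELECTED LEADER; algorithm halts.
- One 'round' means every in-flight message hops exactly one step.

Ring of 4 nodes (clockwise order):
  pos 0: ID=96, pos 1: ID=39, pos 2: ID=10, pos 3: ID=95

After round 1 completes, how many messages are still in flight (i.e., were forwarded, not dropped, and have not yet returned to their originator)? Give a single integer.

Round 1: pos1(id39) recv 96: fwd; pos2(id10) recv 39: fwd; pos3(id95) recv 10: drop; pos0(id96) recv 95: drop
After round 1: 2 messages still in flight

Answer: 2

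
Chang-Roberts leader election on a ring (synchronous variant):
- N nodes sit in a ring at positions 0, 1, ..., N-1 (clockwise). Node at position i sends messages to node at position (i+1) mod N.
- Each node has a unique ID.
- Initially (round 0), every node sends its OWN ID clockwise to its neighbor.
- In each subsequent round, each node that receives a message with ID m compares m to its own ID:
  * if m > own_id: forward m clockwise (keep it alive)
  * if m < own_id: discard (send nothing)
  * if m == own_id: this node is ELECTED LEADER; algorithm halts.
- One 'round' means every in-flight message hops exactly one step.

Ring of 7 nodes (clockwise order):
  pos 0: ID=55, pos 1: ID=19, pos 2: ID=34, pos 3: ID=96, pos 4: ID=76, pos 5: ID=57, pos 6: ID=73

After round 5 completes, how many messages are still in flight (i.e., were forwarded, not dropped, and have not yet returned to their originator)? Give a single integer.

Round 1: pos1(id19) recv 55: fwd; pos2(id34) recv 19: drop; pos3(id96) recv 34: drop; pos4(id76) recv 96: fwd; pos5(id57) recv 76: fwd; pos6(id73) recv 57: drop; pos0(id55) recv 73: fwd
Round 2: pos2(id34) recv 55: fwd; pos5(id57) recv 96: fwd; pos6(id73) recv 76: fwd; pos1(id19) recv 73: fwd
Round 3: pos3(id96) recv 55: drop; pos6(id73) recv 96: fwd; pos0(id55) recv 76: fwd; pos2(id34) recv 73: fwd
Round 4: pos0(id55) recv 96: fwd; pos1(id19) recv 76: fwd; pos3(id96) recv 73: drop
Round 5: pos1(id19) recv 96: fwd; pos2(id34) recv 76: fwd
After round 5: 2 messages still in flight

Answer: 2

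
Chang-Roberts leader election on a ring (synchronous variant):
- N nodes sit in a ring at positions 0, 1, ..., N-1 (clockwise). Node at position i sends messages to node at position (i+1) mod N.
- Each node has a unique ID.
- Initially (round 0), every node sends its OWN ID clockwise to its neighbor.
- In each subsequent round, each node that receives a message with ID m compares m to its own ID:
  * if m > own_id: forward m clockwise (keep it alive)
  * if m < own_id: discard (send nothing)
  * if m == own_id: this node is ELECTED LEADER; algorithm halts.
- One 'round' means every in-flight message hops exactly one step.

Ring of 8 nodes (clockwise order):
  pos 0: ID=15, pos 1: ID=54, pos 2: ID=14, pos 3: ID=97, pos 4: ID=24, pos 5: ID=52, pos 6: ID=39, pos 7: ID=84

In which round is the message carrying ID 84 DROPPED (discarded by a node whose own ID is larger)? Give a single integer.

Round 1: pos1(id54) recv 15: drop; pos2(id14) recv 54: fwd; pos3(id97) recv 14: drop; pos4(id24) recv 97: fwd; pos5(id52) recv 24: drop; pos6(id39) recv 52: fwd; pos7(id84) recv 39: drop; pos0(id15) recv 84: fwd
Round 2: pos3(id97) recv 54: drop; pos5(id52) recv 97: fwd; pos7(id84) recv 52: drop; pos1(id54) recv 84: fwd
Round 3: pos6(id39) recv 97: fwd; pos2(id14) recv 84: fwd
Round 4: pos7(id84) recv 97: fwd; pos3(id97) recv 84: drop
Round 5: pos0(id15) recv 97: fwd
Round 6: pos1(id54) recv 97: fwd
Round 7: pos2(id14) recv 97: fwd
Round 8: pos3(id97) recv 97: ELECTED
Message ID 84 originates at pos 7; dropped at pos 3 in round 4

Answer: 4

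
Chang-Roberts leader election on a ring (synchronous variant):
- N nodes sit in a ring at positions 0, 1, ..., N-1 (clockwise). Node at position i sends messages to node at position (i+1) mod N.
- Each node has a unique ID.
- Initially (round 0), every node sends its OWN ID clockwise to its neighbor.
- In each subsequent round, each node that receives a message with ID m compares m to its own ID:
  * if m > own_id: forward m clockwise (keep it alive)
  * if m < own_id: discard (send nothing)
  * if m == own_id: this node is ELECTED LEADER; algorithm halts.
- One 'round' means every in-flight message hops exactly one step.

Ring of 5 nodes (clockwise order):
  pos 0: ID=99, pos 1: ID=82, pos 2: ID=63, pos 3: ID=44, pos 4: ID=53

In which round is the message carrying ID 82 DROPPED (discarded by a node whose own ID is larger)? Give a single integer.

Answer: 4

Derivation:
Round 1: pos1(id82) recv 99: fwd; pos2(id63) recv 82: fwd; pos3(id44) recv 63: fwd; pos4(id53) recv 44: drop; pos0(id99) recv 53: drop
Round 2: pos2(id63) recv 99: fwd; pos3(id44) recv 82: fwd; pos4(id53) recv 63: fwd
Round 3: pos3(id44) recv 99: fwd; pos4(id53) recv 82: fwd; pos0(id99) recv 63: drop
Round 4: pos4(id53) recv 99: fwd; pos0(id99) recv 82: drop
Round 5: pos0(id99) recv 99: ELECTED
Message ID 82 originates at pos 1; dropped at pos 0 in round 4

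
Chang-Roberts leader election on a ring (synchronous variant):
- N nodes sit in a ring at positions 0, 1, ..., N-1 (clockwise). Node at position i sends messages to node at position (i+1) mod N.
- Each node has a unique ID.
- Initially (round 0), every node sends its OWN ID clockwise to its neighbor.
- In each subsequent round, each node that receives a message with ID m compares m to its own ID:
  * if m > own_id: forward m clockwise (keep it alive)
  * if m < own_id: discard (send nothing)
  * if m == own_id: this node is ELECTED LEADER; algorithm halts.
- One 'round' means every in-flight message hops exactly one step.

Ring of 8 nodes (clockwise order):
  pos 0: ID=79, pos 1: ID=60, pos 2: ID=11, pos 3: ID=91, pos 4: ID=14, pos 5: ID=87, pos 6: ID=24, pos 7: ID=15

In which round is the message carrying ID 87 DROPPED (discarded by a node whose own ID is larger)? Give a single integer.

Round 1: pos1(id60) recv 79: fwd; pos2(id11) recv 60: fwd; pos3(id91) recv 11: drop; pos4(id14) recv 91: fwd; pos5(id87) recv 14: drop; pos6(id24) recv 87: fwd; pos7(id15) recv 24: fwd; pos0(id79) recv 15: drop
Round 2: pos2(id11) recv 79: fwd; pos3(id91) recv 60: drop; pos5(id87) recv 91: fwd; pos7(id15) recv 87: fwd; pos0(id79) recv 24: drop
Round 3: pos3(id91) recv 79: drop; pos6(id24) recv 91: fwd; pos0(id79) recv 87: fwd
Round 4: pos7(id15) recv 91: fwd; pos1(id60) recv 87: fwd
Round 5: pos0(id79) recv 91: fwd; pos2(id11) recv 87: fwd
Round 6: pos1(id60) recv 91: fwd; pos3(id91) recv 87: drop
Round 7: pos2(id11) recv 91: fwd
Round 8: pos3(id91) recv 91: ELECTED
Message ID 87 originates at pos 5; dropped at pos 3 in round 6

Answer: 6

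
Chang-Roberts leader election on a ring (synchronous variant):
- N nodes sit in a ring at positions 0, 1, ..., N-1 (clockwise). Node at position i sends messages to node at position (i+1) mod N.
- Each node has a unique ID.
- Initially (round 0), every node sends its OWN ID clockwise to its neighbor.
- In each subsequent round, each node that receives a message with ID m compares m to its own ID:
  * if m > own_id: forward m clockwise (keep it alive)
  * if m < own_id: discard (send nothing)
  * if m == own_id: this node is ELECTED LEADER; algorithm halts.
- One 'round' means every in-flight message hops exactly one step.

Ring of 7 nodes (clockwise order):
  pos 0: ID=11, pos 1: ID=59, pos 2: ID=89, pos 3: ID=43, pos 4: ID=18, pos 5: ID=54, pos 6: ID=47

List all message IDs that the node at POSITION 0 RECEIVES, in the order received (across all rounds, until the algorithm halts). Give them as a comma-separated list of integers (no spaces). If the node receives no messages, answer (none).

Round 1: pos1(id59) recv 11: drop; pos2(id89) recv 59: drop; pos3(id43) recv 89: fwd; pos4(id18) recv 43: fwd; pos5(id54) recv 18: drop; pos6(id47) recv 54: fwd; pos0(id11) recv 47: fwd
Round 2: pos4(id18) recv 89: fwd; pos5(id54) recv 43: drop; pos0(id11) recv 54: fwd; pos1(id59) recv 47: drop
Round 3: pos5(id54) recv 89: fwd; pos1(id59) recv 54: drop
Round 4: pos6(id47) recv 89: fwd
Round 5: pos0(id11) recv 89: fwd
Round 6: pos1(id59) recv 89: fwd
Round 7: pos2(id89) recv 89: ELECTED

Answer: 47,54,89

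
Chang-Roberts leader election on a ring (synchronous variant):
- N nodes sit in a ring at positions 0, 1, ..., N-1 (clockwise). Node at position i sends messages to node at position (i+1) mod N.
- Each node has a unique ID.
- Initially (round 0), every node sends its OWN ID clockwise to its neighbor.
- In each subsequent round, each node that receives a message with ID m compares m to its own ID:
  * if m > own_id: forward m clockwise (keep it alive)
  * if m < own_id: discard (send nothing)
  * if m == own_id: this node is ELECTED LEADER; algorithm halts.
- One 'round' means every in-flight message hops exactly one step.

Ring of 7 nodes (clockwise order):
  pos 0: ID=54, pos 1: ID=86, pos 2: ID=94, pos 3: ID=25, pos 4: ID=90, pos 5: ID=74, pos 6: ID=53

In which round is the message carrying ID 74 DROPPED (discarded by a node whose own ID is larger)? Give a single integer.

Round 1: pos1(id86) recv 54: drop; pos2(id94) recv 86: drop; pos3(id25) recv 94: fwd; pos4(id90) recv 25: drop; pos5(id74) recv 90: fwd; pos6(id53) recv 74: fwd; pos0(id54) recv 53: drop
Round 2: pos4(id90) recv 94: fwd; pos6(id53) recv 90: fwd; pos0(id54) recv 74: fwd
Round 3: pos5(id74) recv 94: fwd; pos0(id54) recv 90: fwd; pos1(id86) recv 74: drop
Round 4: pos6(id53) recv 94: fwd; pos1(id86) recv 90: fwd
Round 5: pos0(id54) recv 94: fwd; pos2(id94) recv 90: drop
Round 6: pos1(id86) recv 94: fwd
Round 7: pos2(id94) recv 94: ELECTED
Message ID 74 originates at pos 5; dropped at pos 1 in round 3

Answer: 3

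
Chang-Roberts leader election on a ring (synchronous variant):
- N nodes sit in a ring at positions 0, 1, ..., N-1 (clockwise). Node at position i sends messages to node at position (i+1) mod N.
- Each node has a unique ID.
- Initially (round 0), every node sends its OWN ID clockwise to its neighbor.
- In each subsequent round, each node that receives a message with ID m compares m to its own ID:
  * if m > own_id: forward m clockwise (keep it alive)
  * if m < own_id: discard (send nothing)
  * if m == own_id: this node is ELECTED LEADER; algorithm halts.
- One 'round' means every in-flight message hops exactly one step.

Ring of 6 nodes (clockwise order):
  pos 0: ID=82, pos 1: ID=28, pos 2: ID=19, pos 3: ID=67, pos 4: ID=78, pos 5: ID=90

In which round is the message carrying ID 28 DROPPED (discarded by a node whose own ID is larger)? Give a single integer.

Answer: 2

Derivation:
Round 1: pos1(id28) recv 82: fwd; pos2(id19) recv 28: fwd; pos3(id67) recv 19: drop; pos4(id78) recv 67: drop; pos5(id90) recv 78: drop; pos0(id82) recv 90: fwd
Round 2: pos2(id19) recv 82: fwd; pos3(id67) recv 28: drop; pos1(id28) recv 90: fwd
Round 3: pos3(id67) recv 82: fwd; pos2(id19) recv 90: fwd
Round 4: pos4(id78) recv 82: fwd; pos3(id67) recv 90: fwd
Round 5: pos5(id90) recv 82: drop; pos4(id78) recv 90: fwd
Round 6: pos5(id90) recv 90: ELECTED
Message ID 28 originates at pos 1; dropped at pos 3 in round 2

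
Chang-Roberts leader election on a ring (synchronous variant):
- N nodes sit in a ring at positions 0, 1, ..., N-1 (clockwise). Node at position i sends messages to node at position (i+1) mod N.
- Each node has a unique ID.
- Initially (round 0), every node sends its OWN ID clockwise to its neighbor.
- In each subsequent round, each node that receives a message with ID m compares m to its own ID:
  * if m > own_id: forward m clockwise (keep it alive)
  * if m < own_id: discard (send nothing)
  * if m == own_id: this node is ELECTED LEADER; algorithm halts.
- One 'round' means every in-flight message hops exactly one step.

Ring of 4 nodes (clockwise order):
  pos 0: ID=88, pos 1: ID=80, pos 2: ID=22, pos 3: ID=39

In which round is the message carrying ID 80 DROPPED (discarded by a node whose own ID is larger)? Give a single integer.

Answer: 3

Derivation:
Round 1: pos1(id80) recv 88: fwd; pos2(id22) recv 80: fwd; pos3(id39) recv 22: drop; pos0(id88) recv 39: drop
Round 2: pos2(id22) recv 88: fwd; pos3(id39) recv 80: fwd
Round 3: pos3(id39) recv 88: fwd; pos0(id88) recv 80: drop
Round 4: pos0(id88) recv 88: ELECTED
Message ID 80 originates at pos 1; dropped at pos 0 in round 3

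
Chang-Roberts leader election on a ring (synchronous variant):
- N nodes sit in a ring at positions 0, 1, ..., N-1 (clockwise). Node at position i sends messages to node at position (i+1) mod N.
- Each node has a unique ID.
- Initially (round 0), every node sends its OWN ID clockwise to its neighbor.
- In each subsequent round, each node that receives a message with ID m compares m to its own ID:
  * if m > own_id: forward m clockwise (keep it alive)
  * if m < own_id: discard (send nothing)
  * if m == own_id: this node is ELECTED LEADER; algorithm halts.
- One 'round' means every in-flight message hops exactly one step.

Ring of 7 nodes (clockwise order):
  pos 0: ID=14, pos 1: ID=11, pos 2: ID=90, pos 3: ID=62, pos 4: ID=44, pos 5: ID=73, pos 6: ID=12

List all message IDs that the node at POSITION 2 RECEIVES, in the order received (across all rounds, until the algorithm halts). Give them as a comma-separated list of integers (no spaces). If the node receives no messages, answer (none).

Round 1: pos1(id11) recv 14: fwd; pos2(id90) recv 11: drop; pos3(id62) recv 90: fwd; pos4(id44) recv 62: fwd; pos5(id73) recv 44: drop; pos6(id12) recv 73: fwd; pos0(id14) recv 12: drop
Round 2: pos2(id90) recv 14: drop; pos4(id44) recv 90: fwd; pos5(id73) recv 62: drop; pos0(id14) recv 73: fwd
Round 3: pos5(id73) recv 90: fwd; pos1(id11) recv 73: fwd
Round 4: pos6(id12) recv 90: fwd; pos2(id90) recv 73: drop
Round 5: pos0(id14) recv 90: fwd
Round 6: pos1(id11) recv 90: fwd
Round 7: pos2(id90) recv 90: ELECTED

Answer: 11,14,73,90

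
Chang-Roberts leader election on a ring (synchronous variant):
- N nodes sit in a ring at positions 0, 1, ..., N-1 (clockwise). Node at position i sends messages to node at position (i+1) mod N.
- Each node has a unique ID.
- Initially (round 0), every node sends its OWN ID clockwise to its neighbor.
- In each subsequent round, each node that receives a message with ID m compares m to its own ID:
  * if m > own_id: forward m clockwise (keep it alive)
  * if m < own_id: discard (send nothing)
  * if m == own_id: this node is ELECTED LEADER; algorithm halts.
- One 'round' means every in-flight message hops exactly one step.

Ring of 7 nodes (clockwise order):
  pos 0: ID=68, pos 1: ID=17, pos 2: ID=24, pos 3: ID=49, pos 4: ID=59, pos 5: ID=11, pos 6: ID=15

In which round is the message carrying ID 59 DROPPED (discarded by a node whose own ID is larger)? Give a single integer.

Round 1: pos1(id17) recv 68: fwd; pos2(id24) recv 17: drop; pos3(id49) recv 24: drop; pos4(id59) recv 49: drop; pos5(id11) recv 59: fwd; pos6(id15) recv 11: drop; pos0(id68) recv 15: drop
Round 2: pos2(id24) recv 68: fwd; pos6(id15) recv 59: fwd
Round 3: pos3(id49) recv 68: fwd; pos0(id68) recv 59: drop
Round 4: pos4(id59) recv 68: fwd
Round 5: pos5(id11) recv 68: fwd
Round 6: pos6(id15) recv 68: fwd
Round 7: pos0(id68) recv 68: ELECTED
Message ID 59 originates at pos 4; dropped at pos 0 in round 3

Answer: 3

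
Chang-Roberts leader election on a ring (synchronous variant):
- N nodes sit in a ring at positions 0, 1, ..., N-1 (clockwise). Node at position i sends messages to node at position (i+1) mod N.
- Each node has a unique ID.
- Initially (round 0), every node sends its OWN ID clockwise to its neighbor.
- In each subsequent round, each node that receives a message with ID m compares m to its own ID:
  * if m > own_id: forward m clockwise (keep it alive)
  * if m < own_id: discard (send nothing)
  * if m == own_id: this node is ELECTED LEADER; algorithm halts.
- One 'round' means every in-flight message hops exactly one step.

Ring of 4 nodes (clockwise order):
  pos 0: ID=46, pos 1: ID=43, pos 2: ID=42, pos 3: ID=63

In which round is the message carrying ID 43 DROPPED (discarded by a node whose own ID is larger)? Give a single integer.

Round 1: pos1(id43) recv 46: fwd; pos2(id42) recv 43: fwd; pos3(id63) recv 42: drop; pos0(id46) recv 63: fwd
Round 2: pos2(id42) recv 46: fwd; pos3(id63) recv 43: drop; pos1(id43) recv 63: fwd
Round 3: pos3(id63) recv 46: drop; pos2(id42) recv 63: fwd
Round 4: pos3(id63) recv 63: ELECTED
Message ID 43 originates at pos 1; dropped at pos 3 in round 2

Answer: 2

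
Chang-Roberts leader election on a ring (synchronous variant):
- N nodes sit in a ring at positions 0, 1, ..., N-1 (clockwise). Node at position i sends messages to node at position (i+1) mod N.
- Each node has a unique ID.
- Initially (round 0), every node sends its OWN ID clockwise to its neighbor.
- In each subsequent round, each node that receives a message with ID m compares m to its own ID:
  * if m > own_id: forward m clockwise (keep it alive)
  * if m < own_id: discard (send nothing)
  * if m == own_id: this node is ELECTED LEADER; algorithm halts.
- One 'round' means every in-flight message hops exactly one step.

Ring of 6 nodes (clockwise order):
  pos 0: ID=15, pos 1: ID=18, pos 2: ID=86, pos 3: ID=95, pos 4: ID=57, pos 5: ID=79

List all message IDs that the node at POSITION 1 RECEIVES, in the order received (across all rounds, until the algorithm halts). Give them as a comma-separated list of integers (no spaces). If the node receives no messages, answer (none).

Answer: 15,79,95

Derivation:
Round 1: pos1(id18) recv 15: drop; pos2(id86) recv 18: drop; pos3(id95) recv 86: drop; pos4(id57) recv 95: fwd; pos5(id79) recv 57: drop; pos0(id15) recv 79: fwd
Round 2: pos5(id79) recv 95: fwd; pos1(id18) recv 79: fwd
Round 3: pos0(id15) recv 95: fwd; pos2(id86) recv 79: drop
Round 4: pos1(id18) recv 95: fwd
Round 5: pos2(id86) recv 95: fwd
Round 6: pos3(id95) recv 95: ELECTED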